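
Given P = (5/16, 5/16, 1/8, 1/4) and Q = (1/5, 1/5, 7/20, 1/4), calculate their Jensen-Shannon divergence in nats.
0.0402 nats

Jensen-Shannon divergence is:
JSD(P||Q) = 0.5 × D_KL(P||M) + 0.5 × D_KL(Q||M)
where M = 0.5 × (P + Q) is the mixture distribution.

M = 0.5 × (5/16, 5/16, 1/8, 1/4) + 0.5 × (1/5, 1/5, 7/20, 1/4) = (0.25625, 0.25625, 0.2375, 1/4)

D_KL(P||M) = 0.0438 nats
D_KL(Q||M) = 0.0366 nats

JSD(P||Q) = 0.5 × 0.0438 + 0.5 × 0.0366 = 0.0402 nats

Unlike KL divergence, JSD is symmetric and bounded: 0 ≤ JSD ≤ log(2).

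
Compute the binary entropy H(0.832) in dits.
0.1966 dits

The binary entropy function is:
H(p) = -p log(p) - (1-p) log(1-p)

H(0.832) = -0.832 × log_10(0.832) - 0.168 × log_10(0.168)
H(0.832) = 0.1966 dits

Note: Binary entropy is maximized at p=0.5 (H=1 bit) and minimized at p=0 or p=1 (H=0).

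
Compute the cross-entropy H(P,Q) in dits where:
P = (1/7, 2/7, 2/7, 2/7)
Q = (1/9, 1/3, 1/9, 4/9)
0.6459 dits

Cross-entropy: H(P,Q) = -Σ p(x) log q(x)

Alternatively: H(P,Q) = H(P) + D_KL(P||Q)
H(P) = 0.5871 dits
D_KL(P||Q) = 0.0588 dits

H(P,Q) = 0.5871 + 0.0588 = 0.6459 dits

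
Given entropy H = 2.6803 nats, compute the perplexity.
14.5895

Perplexity is e^H (or exp(H) for natural log).

H = 2.6803 nats
Perplexity = e^2.6803 = 14.5895

Interpretation: The model's uncertainty is equivalent to choosing uniformly among 14.6 options.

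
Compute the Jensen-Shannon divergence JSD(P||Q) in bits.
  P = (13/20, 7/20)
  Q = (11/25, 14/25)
0.0323 bits

Jensen-Shannon divergence is:
JSD(P||Q) = 0.5 × D_KL(P||M) + 0.5 × D_KL(Q||M)
where M = 0.5 × (P + Q) is the mixture distribution.

M = 0.5 × (13/20, 7/20) + 0.5 × (11/25, 14/25) = (0.545, 0.455)

D_KL(P||M) = 0.0327 bits
D_KL(Q||M) = 0.0319 bits

JSD(P||Q) = 0.5 × 0.0327 + 0.5 × 0.0319 = 0.0323 bits

Unlike KL divergence, JSD is symmetric and bounded: 0 ≤ JSD ≤ log(2).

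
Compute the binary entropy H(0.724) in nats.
0.5891 nats

The binary entropy function is:
H(p) = -p log(p) - (1-p) log(1-p)

H(0.724) = -0.724 × log_e(0.724) - 0.276 × log_e(0.276)
H(0.724) = 0.5891 nats

Note: Binary entropy is maximized at p=0.5 (H=1 bit) and minimized at p=0 or p=1 (H=0).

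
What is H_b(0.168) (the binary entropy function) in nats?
0.4527 nats

The binary entropy function is:
H(p) = -p log(p) - (1-p) log(1-p)

H(0.168) = -0.168 × log_e(0.168) - 0.832 × log_e(0.832)
H(0.168) = 0.4527 nats

Note: Binary entropy is maximized at p=0.5 (H=1 bit) and minimized at p=0 or p=1 (H=0).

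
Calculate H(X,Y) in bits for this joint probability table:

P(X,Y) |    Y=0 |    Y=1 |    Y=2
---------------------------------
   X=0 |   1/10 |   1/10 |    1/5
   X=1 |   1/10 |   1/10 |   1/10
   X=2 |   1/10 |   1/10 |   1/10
3.1219 bits

Joint entropy is H(X,Y) = -Σ_{x,y} p(x,y) log p(x,y).

Summing over all non-zero entries:
H(X,Y) = -[1/10·log_2(1/10) + 1/10·log_2(1/10) + 1/5·log_2(1/5) + 1/10·log_2(1/10) + 1/10·log_2(1/10) + 1/10·log_2(1/10) + 1/10·log_2(1/10) + 1/10·log_2(1/10) + 1/10·log_2(1/10)]
H(X,Y) = 3.1219 bits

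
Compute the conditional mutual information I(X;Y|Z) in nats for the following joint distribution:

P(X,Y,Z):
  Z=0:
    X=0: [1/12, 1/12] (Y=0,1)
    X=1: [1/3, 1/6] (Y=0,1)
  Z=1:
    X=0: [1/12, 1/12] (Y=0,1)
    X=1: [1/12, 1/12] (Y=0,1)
0.0073 nats

Conditional mutual information: I(X;Y|Z) = H(X|Z) + H(Y|Z) - H(X,Y|Z)

H(Z) = 0.6365
H(X,Z) = 1.2425 → H(X|Z) = 0.6059
H(Y,Z) = 1.3086 → H(Y|Z) = 0.6721
H(X,Y,Z) = 1.9073 → H(X,Y|Z) = 1.2708

I(X;Y|Z) = 0.6059 + 0.6721 - 1.2708 = 0.0073 nats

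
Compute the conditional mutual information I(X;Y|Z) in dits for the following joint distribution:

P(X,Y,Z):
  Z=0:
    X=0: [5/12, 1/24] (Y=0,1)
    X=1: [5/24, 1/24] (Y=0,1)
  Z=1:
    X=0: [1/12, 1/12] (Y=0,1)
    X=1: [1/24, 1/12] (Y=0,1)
0.0036 dits

Conditional mutual information: I(X;Y|Z) = H(X|Z) + H(Y|Z) - H(X,Y|Z)

H(Z) = 0.2622
H(X,Z) = 0.5484 → H(X|Z) = 0.2862
H(Y,Z) = 0.4601 → H(Y|Z) = 0.1979
H(X,Y,Z) = 0.7427 → H(X,Y|Z) = 0.4805

I(X;Y|Z) = 0.2862 + 0.1979 - 0.4805 = 0.0036 dits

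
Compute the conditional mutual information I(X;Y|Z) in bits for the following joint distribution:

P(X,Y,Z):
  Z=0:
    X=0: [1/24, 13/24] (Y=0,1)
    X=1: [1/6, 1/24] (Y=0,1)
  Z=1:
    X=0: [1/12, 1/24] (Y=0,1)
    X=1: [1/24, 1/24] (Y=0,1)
0.2955 bits

Conditional mutual information: I(X;Y|Z) = H(X|Z) + H(Y|Z) - H(X,Y|Z)

H(Z) = 0.7383
H(X,Z) = 1.5988 → H(X|Z) = 0.8605
H(Y,Z) = 1.5988 → H(Y|Z) = 0.8605
H(X,Y,Z) = 2.1639 → H(X,Y|Z) = 1.4256

I(X;Y|Z) = 0.8605 + 0.8605 - 1.4256 = 0.2955 bits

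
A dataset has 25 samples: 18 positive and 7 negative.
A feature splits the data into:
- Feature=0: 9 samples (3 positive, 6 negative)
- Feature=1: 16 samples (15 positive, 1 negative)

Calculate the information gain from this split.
0.3090 bits

Information Gain = H(Y) - H(Y|Feature)

Before split:
P(positive) = 18/25 = 0.7200
H(Y) = 0.8555 bits

After split:
Feature=0: H = 0.9183 bits (weight = 9/25)
Feature=1: H = 0.3373 bits (weight = 16/25)
H(Y|Feature) = (9/25)×0.9183 + (16/25)×0.3373 = 0.5465 bits

Information Gain = 0.8555 - 0.5465 = 0.3090 bits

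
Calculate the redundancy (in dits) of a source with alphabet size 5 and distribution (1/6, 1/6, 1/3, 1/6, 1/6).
0.0212 dits

Redundancy measures how far a source is from maximum entropy:
R = H_max - H(X)

Maximum entropy for 5 symbols: H_max = log_10(5) = 0.6990 dits
Actual entropy: H(X) = 0.6778 dits
Redundancy: R = 0.6990 - 0.6778 = 0.0212 dits

This redundancy represents potential for compression: the source could be compressed by 0.0212 dits per symbol.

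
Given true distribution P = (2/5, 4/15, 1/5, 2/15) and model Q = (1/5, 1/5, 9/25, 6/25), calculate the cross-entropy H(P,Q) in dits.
0.6374 dits

Cross-entropy: H(P,Q) = -Σ p(x) log q(x)

Alternatively: H(P,Q) = H(P) + D_KL(P||Q)
H(P) = 0.5687 dits
D_KL(P||Q) = 0.0686 dits

H(P,Q) = 0.5687 + 0.0686 = 0.6374 dits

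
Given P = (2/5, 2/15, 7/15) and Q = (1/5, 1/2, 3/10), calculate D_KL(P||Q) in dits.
0.1334 dits

KL divergence: D_KL(P||Q) = Σ p(x) log(p(x)/q(x))

Computing term by term:
  x=0: 2/5 × log_10[(2/5)/(1/5)] = 2/5 × 0.3010 = 0.1204
  x=1: 2/15 × log_10[(2/15)/(1/2)] = 2/15 × -0.5740 = -0.0765
  x=2: 7/15 × log_10[(7/15)/(3/10)] = 7/15 × 0.1919 = 0.0895

D_KL(P||Q) = 0.1334 dits

Note: KL divergence is always non-negative and equals 0 iff P = Q.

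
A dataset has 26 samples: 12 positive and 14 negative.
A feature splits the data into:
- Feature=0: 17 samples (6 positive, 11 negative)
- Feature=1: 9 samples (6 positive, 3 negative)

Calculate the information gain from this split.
0.0654 bits

Information Gain = H(Y) - H(Y|Feature)

Before split:
P(positive) = 12/26 = 0.4615
H(Y) = 0.9957 bits

After split:
Feature=0: H = 0.9367 bits (weight = 17/26)
Feature=1: H = 0.9183 bits (weight = 9/26)
H(Y|Feature) = (17/26)×0.9367 + (9/26)×0.9183 = 0.9303 bits

Information Gain = 0.9957 - 0.9303 = 0.0654 bits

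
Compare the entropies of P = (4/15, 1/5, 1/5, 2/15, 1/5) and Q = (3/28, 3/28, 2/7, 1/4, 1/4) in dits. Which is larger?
P

Computing entropies in dits:
H(P) = 0.6891
H(Q) = 0.6643

Distribution P has higher entropy.

Intuition: The distribution closer to uniform (more spread out) has higher entropy.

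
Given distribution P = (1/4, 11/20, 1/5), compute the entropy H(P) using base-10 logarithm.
0.4331 dits

Shannon entropy is H(X) = -Σ p(x) log p(x).

For P = (1/4, 11/20, 1/5):
H = -1/4 × log_10(1/4) -11/20 × log_10(11/20) -1/5 × log_10(1/5)
H = 0.4331 dits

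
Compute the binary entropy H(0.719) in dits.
0.2579 dits

The binary entropy function is:
H(p) = -p log(p) - (1-p) log(1-p)

H(0.719) = -0.719 × log_10(0.719) - 0.281 × log_10(0.281)
H(0.719) = 0.2579 dits

Note: Binary entropy is maximized at p=0.5 (H=1 bit) and minimized at p=0 or p=1 (H=0).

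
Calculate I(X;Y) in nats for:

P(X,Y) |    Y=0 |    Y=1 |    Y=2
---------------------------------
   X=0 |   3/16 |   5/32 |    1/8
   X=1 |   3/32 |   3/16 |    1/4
0.0366 nats

Mutual information: I(X;Y) = H(X) + H(Y) - H(X,Y)

Marginals:
P(X) = (15/32, 17/32), H(X) = 0.6912 nats
P(Y) = (9/32, 11/32, 3/8), H(Y) = 1.0916 nats

Joint entropy: H(X,Y) = 1.7462 nats

I(X;Y) = 0.6912 + 1.0916 - 1.7462 = 0.0366 nats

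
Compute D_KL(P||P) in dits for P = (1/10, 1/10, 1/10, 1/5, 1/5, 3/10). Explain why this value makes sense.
0.0000 dits

KL divergence satisfies the Gibbs inequality: D_KL(P||Q) ≥ 0 for all distributions P, Q.

D_KL(P||Q) = Σ p(x) log(p(x)/q(x))
Each term is p(x) × log_10(p(x)/p(x)) = p(x) × log_10(1) = 0, so the sum is 0.
D_KL(P||Q) = 0.0000 dits

When P = Q, the KL divergence is exactly 0, as there is no 'divergence' between identical distributions.

This non-negativity is a fundamental property: relative entropy cannot be negative because it measures how different Q is from P.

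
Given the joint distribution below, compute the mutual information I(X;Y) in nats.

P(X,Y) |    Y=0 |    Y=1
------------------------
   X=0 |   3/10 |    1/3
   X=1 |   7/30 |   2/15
0.0125 nats

Mutual information: I(X;Y) = H(X) + H(Y) - H(X,Y)

Marginals:
P(X) = (19/30, 11/30), H(X) = 0.6572 nats
P(Y) = (8/15, 7/15), H(Y) = 0.6909 nats

Joint entropy: H(X,Y) = 1.3356 nats

I(X;Y) = 0.6572 + 0.6909 - 1.3356 = 0.0125 nats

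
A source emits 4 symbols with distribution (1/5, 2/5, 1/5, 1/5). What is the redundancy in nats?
0.0541 nats

Redundancy measures how far a source is from maximum entropy:
R = H_max - H(X)

Maximum entropy for 4 symbols: H_max = log_e(4) = 1.3863 nats
Actual entropy: H(X) = 1.3322 nats
Redundancy: R = 1.3863 - 1.3322 = 0.0541 nats

This redundancy represents potential for compression: the source could be compressed by 0.0541 nats per symbol.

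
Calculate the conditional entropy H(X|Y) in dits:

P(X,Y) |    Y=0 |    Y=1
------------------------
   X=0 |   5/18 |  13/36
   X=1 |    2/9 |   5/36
0.2775 dits

Using the chain rule: H(X|Y) = H(X,Y) - H(Y)

First, compute H(X,Y) = 0.5785 dits

Marginal P(Y) = (1/2, 1/2)
H(Y) = 0.3010 dits

H(X|Y) = H(X,Y) - H(Y) = 0.5785 - 0.3010 = 0.2775 dits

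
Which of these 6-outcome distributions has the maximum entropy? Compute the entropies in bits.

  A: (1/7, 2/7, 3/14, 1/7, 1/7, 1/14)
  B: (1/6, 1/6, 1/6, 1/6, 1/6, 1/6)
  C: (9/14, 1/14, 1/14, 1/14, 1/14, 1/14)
B

For a discrete distribution over n outcomes, entropy is maximized by the uniform distribution.

Computing entropies:
H(A) = 2.4677 bits
H(B) = 2.5850 bits
H(C) = 1.7695 bits

The uniform distribution (where all probabilities equal 1/6) achieves the maximum entropy of log_2(6) = 2.5850 bits.

Distribution B has the highest entropy.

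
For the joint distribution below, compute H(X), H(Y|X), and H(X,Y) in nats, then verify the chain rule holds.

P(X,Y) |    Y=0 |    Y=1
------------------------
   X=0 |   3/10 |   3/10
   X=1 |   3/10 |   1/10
H(X,Y) = 1.3138, H(X) = 0.6730, H(Y|X) = 0.6408 (all in nats)

Chain rule: H(X,Y) = H(X) + H(Y|X)

Left side — joint entropy directly:
H(X,Y) = -Σ p(x,y) log p(x,y) = 1.3138 nats

Right side — compute H(Y|X) from the conditional distributions:
P(X) = (3/5, 2/5), so H(X) = 0.6730 nats
H(Y|X) = Σ_x P(X=x) · H(Y|X=x):
  P(Y|X=0) = (1/2, 1/2), H(Y|X=0) = 0.6931, weight P(X=0) = 3/5
  P(Y|X=1) = (3/4, 1/4), H(Y|X=1) = 0.5623, weight P(X=1) = 2/5
H(Y|X) = 0.6408 nats

H(X) + H(Y|X) = 0.6730 + 0.6408 = 1.3138 nats

Both sides equal 1.3138 nats. ✓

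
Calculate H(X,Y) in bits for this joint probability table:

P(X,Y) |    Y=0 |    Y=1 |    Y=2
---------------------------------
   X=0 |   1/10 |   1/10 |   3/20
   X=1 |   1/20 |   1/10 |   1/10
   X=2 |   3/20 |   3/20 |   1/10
3.1087 bits

Joint entropy is H(X,Y) = -Σ_{x,y} p(x,y) log p(x,y).

Summing over all non-zero entries:
H(X,Y) = -[1/10·log_2(1/10) + 1/10·log_2(1/10) + 3/20·log_2(3/20) + 1/20·log_2(1/20) + 1/10·log_2(1/10) + 1/10·log_2(1/10) + 3/20·log_2(3/20) + 3/20·log_2(3/20) + 1/10·log_2(1/10)]
H(X,Y) = 3.1087 bits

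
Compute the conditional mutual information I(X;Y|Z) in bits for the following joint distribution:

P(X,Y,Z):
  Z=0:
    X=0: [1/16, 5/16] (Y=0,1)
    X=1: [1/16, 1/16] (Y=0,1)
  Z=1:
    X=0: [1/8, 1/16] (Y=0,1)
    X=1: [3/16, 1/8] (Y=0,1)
0.0385 bits

Conditional mutual information: I(X;Y|Z) = H(X|Z) + H(Y|Z) - H(X,Y|Z)

H(Z) = 1.0000
H(X,Z) = 1.8829 → H(X|Z) = 0.8829
H(Y,Z) = 1.8829 → H(Y|Z) = 0.8829
H(X,Y,Z) = 2.7272 → H(X,Y|Z) = 1.7272

I(X;Y|Z) = 0.8829 + 0.8829 - 1.7272 = 0.0385 bits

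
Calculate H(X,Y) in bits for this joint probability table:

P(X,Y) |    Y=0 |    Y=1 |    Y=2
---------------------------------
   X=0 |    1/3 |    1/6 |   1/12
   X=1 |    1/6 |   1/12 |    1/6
2.4183 bits

Joint entropy is H(X,Y) = -Σ_{x,y} p(x,y) log p(x,y).

Summing over all non-zero entries:
H(X,Y) = -[1/3·log_2(1/3) + 1/6·log_2(1/6) + 1/12·log_2(1/12) + 1/6·log_2(1/6) + 1/12·log_2(1/12) + 1/6·log_2(1/6)]
H(X,Y) = 2.4183 bits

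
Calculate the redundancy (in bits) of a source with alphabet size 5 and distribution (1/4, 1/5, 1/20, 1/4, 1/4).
0.1414 bits

Redundancy measures how far a source is from maximum entropy:
R = H_max - H(X)

Maximum entropy for 5 symbols: H_max = log_2(5) = 2.3219 bits
Actual entropy: H(X) = 2.1805 bits
Redundancy: R = 2.3219 - 2.1805 = 0.1414 bits

This redundancy represents potential for compression: the source could be compressed by 0.1414 bits per symbol.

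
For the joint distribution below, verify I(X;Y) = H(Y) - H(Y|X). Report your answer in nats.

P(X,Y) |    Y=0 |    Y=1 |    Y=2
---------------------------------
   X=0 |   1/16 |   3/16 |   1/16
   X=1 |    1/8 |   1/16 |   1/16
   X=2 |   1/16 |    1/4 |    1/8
I(X;Y) = 0.0647 nats

Mutual information has multiple equivalent forms:
- I(X;Y) = H(X) - H(X|Y)
- I(X;Y) = H(Y) - H(Y|X)
- I(X;Y) = H(X) + H(Y) - H(X,Y)

Computing all quantities:
H(X) = 1.0717, H(Y) = 1.0397, H(X,Y) = 2.0467
H(X|Y) = 1.0070, H(Y|X) = 0.9750

Verification:
H(X) - H(X|Y) = 1.0717 - 1.0070 = 0.0647
H(Y) - H(Y|X) = 1.0397 - 0.9750 = 0.0647
H(X) + H(Y) - H(X,Y) = 1.0717 + 1.0397 - 2.0467 = 0.0647

All forms give I(X;Y) = 0.0647 nats. ✓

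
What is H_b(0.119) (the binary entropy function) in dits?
0.1585 dits

The binary entropy function is:
H(p) = -p log(p) - (1-p) log(1-p)

H(0.119) = -0.119 × log_10(0.119) - 0.881 × log_10(0.881)
H(0.119) = 0.1585 dits

Note: Binary entropy is maximized at p=0.5 (H=1 bit) and minimized at p=0 or p=1 (H=0).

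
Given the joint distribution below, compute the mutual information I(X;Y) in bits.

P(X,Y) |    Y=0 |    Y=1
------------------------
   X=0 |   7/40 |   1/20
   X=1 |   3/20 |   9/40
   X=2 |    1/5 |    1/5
0.0621 bits

Mutual information: I(X;Y) = H(X) + H(Y) - H(X,Y)

Marginals:
P(X) = (9/40, 3/8, 2/5), H(X) = 1.5436 bits
P(Y) = (21/40, 19/40), H(Y) = 0.9982 bits

Joint entropy: H(X,Y) = 2.4797 bits

I(X;Y) = 1.5436 + 0.9982 - 2.4797 = 0.0621 bits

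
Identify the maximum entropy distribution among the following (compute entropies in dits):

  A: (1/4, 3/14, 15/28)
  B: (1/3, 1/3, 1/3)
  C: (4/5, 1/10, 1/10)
B

For a discrete distribution over n outcomes, entropy is maximized by the uniform distribution.

Computing entropies:
H(A) = 0.4391 dits
H(B) = 0.4771 dits
H(C) = 0.2775 dits

The uniform distribution (where all probabilities equal 1/3) achieves the maximum entropy of log_10(3) = 0.4771 dits.

Distribution B has the highest entropy.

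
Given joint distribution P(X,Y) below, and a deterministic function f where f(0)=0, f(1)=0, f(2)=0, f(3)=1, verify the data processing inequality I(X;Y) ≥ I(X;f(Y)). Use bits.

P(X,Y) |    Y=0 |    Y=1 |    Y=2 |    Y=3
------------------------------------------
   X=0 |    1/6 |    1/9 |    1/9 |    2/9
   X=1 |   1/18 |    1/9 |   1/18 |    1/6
I(X;Y) = 0.0254, I(X;f(Y)) = 0.0030, inequality holds: 0.0254 ≥ 0.0030

Data Processing Inequality: For any Markov chain X → Y → Z, we have I(X;Y) ≥ I(X;Z).

Here Z = f(Y) is a deterministic function of Y, forming X → Y → Z.

Original I(X;Y) = 0.0254 bits

After applying f:
P(X,Z) where Z=f(Y):
- P(X,Z=0) = P(X,Y=0) + P(X,Y=1) + P(X,Y=2)
- P(X,Z=1) = P(X,Y=3)

I(X;Z) = I(X;f(Y)) = 0.0030 bits

Verification: 0.0254 ≥ 0.0030 ✓

Information cannot be created by processing; the function f can only lose information about X.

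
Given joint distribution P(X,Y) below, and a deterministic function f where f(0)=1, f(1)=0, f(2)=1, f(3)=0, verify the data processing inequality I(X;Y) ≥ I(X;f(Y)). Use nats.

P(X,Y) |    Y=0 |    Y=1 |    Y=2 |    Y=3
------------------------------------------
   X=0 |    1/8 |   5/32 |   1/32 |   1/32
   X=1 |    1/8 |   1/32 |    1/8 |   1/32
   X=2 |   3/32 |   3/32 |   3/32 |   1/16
I(X;Y) = 0.0859, I(X;f(Y)) = 0.0454, inequality holds: 0.0859 ≥ 0.0454

Data Processing Inequality: For any Markov chain X → Y → Z, we have I(X;Y) ≥ I(X;Z).

Here Z = f(Y) is a deterministic function of Y, forming X → Y → Z.

Original I(X;Y) = 0.0859 nats

After applying f:
P(X,Z) where Z=f(Y):
- P(X,Z=0) = P(X,Y=1) + P(X,Y=3)
- P(X,Z=1) = P(X,Y=0) + P(X,Y=2)

I(X;Z) = I(X;f(Y)) = 0.0454 nats

Verification: 0.0859 ≥ 0.0454 ✓

Information cannot be created by processing; the function f can only lose information about X.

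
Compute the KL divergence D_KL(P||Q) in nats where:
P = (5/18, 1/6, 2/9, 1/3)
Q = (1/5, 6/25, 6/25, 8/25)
0.0270 nats

KL divergence: D_KL(P||Q) = Σ p(x) log(p(x)/q(x))

Computing term by term:
  x=0: 5/18 × log_e[(5/18)/(1/5)] = 5/18 × 0.3285 = 0.0913
  x=1: 1/6 × log_e[(1/6)/(6/25)] = 1/6 × -0.3646 = -0.0608
  x=2: 2/9 × log_e[(2/9)/(6/25)] = 2/9 × -0.0770 = -0.0171
  x=3: 1/3 × log_e[(1/3)/(8/25)] = 1/3 × 0.0408 = 0.0136

D_KL(P||Q) = 0.0270 nats

Note: KL divergence is always non-negative and equals 0 iff P = Q.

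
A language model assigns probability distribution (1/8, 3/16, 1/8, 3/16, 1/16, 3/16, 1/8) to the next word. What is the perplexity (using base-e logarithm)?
6.6505

Perplexity is e^H (or exp(H) for natural log).

First, H = -Σ p log p = 1.8947 nats
Perplexity = e^1.8947 = 6.6505

Interpretation: The model's uncertainty is equivalent to choosing uniformly among 6.7 options.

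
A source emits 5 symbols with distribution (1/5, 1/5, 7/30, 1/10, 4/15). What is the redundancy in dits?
0.0188 dits

Redundancy measures how far a source is from maximum entropy:
R = H_max - H(X)

Maximum entropy for 5 symbols: H_max = log_10(5) = 0.6990 dits
Actual entropy: H(X) = 0.6801 dits
Redundancy: R = 0.6990 - 0.6801 = 0.0188 dits

This redundancy represents potential for compression: the source could be compressed by 0.0188 dits per symbol.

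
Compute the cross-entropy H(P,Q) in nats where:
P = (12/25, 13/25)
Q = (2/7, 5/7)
0.7763 nats

Cross-entropy: H(P,Q) = -Σ p(x) log q(x)

Alternatively: H(P,Q) = H(P) + D_KL(P||Q)
H(P) = 0.6923 nats
D_KL(P||Q) = 0.0839 nats

H(P,Q) = 0.6923 + 0.0839 = 0.7763 nats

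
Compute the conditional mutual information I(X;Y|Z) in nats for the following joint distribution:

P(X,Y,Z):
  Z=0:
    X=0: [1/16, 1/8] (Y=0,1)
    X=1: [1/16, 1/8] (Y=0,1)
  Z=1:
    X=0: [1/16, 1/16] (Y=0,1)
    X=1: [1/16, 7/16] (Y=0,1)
0.0377 nats

Conditional mutual information: I(X;Y|Z) = H(X|Z) + H(Y|Z) - H(X,Y|Z)

H(Z) = 0.6616
H(X,Z) = 1.2342 → H(X|Z) = 0.5727
H(Y,Z) = 1.2130 → H(Y|Z) = 0.5514
H(X,Y,Z) = 1.7480 → H(X,Y|Z) = 1.0864

I(X;Y|Z) = 0.5727 + 0.5514 - 1.0864 = 0.0377 nats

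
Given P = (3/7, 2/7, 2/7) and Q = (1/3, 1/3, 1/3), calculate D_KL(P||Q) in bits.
0.0283 bits

KL divergence: D_KL(P||Q) = Σ p(x) log(p(x)/q(x))

Computing term by term:
  x=0: 3/7 × log_2[(3/7)/(1/3)] = 3/7 × 0.3626 = 0.1554
  x=1: 2/7 × log_2[(2/7)/(1/3)] = 2/7 × -0.2224 = -0.0635
  x=2: 2/7 × log_2[(2/7)/(1/3)] = 2/7 × -0.2224 = -0.0635

D_KL(P||Q) = 0.0283 bits

Note: KL divergence is always non-negative and equals 0 iff P = Q.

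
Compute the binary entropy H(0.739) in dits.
0.2493 dits

The binary entropy function is:
H(p) = -p log(p) - (1-p) log(1-p)

H(0.739) = -0.739 × log_10(0.739) - 0.261 × log_10(0.261)
H(0.739) = 0.2493 dits

Note: Binary entropy is maximized at p=0.5 (H=1 bit) and minimized at p=0 or p=1 (H=0).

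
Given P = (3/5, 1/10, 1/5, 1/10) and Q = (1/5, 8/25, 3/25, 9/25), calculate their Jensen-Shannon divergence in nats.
0.1267 nats

Jensen-Shannon divergence is:
JSD(P||Q) = 0.5 × D_KL(P||M) + 0.5 × D_KL(Q||M)
where M = 0.5 × (P + Q) is the mixture distribution.

M = 0.5 × (3/5, 1/10, 1/5, 1/10) + 0.5 × (1/5, 8/25, 3/25, 9/25) = (2/5, 0.21, 4/25, 0.23)

D_KL(P||M) = 0.1304 nats
D_KL(Q||M) = 0.1229 nats

JSD(P||Q) = 0.5 × 0.1304 + 0.5 × 0.1229 = 0.1267 nats

Unlike KL divergence, JSD is symmetric and bounded: 0 ≤ JSD ≤ log(2).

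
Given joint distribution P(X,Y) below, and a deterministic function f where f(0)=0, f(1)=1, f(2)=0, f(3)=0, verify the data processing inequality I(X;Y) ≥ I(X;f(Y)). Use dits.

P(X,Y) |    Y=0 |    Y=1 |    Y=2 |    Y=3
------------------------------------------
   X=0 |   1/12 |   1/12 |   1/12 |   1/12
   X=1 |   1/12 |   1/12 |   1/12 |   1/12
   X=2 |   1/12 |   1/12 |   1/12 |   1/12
I(X;Y) = 0.0000, I(X;f(Y)) = 0.0000, inequality holds: 0.0000 ≥ 0.0000

Data Processing Inequality: For any Markov chain X → Y → Z, we have I(X;Y) ≥ I(X;Z).

Here Z = f(Y) is a deterministic function of Y, forming X → Y → Z.

Original I(X;Y) = 0.0000 dits

After applying f:
P(X,Z) where Z=f(Y):
- P(X,Z=0) = P(X,Y=0) + P(X,Y=2) + P(X,Y=3)
- P(X,Z=1) = P(X,Y=1)

I(X;Z) = I(X;f(Y)) = 0.0000 dits

Verification: 0.0000 ≥ 0.0000 ✓

Information cannot be created by processing; the function f can only lose information about X.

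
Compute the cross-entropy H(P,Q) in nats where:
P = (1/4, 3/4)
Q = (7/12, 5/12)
0.7914 nats

Cross-entropy: H(P,Q) = -Σ p(x) log q(x)

Alternatively: H(P,Q) = H(P) + D_KL(P||Q)
H(P) = 0.5623 nats
D_KL(P||Q) = 0.2290 nats

H(P,Q) = 0.5623 + 0.2290 = 0.7914 nats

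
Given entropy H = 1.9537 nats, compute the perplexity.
7.0547

Perplexity is e^H (or exp(H) for natural log).

H = 1.9537 nats
Perplexity = e^1.9537 = 7.0547

Interpretation: The model's uncertainty is equivalent to choosing uniformly among 7.1 options.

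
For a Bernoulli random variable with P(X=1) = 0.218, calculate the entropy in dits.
0.2277 dits

The binary entropy function is:
H(p) = -p log(p) - (1-p) log(1-p)

H(0.218) = -0.218 × log_10(0.218) - 0.782 × log_10(0.782)
H(0.218) = 0.2277 dits

Note: Binary entropy is maximized at p=0.5 (H=1 bit) and minimized at p=0 or p=1 (H=0).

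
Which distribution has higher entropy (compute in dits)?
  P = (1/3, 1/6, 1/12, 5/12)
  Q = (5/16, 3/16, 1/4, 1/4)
Q

Computing entropies in dits:
H(P) = 0.5371
H(Q) = 0.5952

Distribution Q has higher entropy.

Intuition: The distribution closer to uniform (more spread out) has higher entropy.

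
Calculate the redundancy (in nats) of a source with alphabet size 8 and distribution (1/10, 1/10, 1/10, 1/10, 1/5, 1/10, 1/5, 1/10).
0.0541 nats

Redundancy measures how far a source is from maximum entropy:
R = H_max - H(X)

Maximum entropy for 8 symbols: H_max = log_e(8) = 2.0794 nats
Actual entropy: H(X) = 2.0253 nats
Redundancy: R = 2.0794 - 2.0253 = 0.0541 nats

This redundancy represents potential for compression: the source could be compressed by 0.0541 nats per symbol.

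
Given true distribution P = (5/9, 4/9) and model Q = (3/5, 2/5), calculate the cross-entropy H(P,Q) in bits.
0.9969 bits

Cross-entropy: H(P,Q) = -Σ p(x) log q(x)

Alternatively: H(P,Q) = H(P) + D_KL(P||Q)
H(P) = 0.9911 bits
D_KL(P||Q) = 0.0059 bits

H(P,Q) = 0.9911 + 0.0059 = 0.9969 bits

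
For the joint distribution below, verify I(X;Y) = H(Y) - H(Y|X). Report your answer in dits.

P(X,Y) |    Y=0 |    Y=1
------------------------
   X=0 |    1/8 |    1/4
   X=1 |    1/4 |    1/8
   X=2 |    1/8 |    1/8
I(X;Y) = 0.0184 dits

Mutual information has multiple equivalent forms:
- I(X;Y) = H(X) - H(X|Y)
- I(X;Y) = H(Y) - H(Y|X)
- I(X;Y) = H(X) + H(Y) - H(X,Y)

Computing all quantities:
H(X) = 0.4700, H(Y) = 0.3010, H(X,Y) = 0.7526
H(X|Y) = 0.4515, H(Y|X) = 0.2826

Verification:
H(X) - H(X|Y) = 0.4700 - 0.4515 = 0.0184
H(Y) - H(Y|X) = 0.3010 - 0.2826 = 0.0184
H(X) + H(Y) - H(X,Y) = 0.4700 + 0.3010 - 0.7526 = 0.0184

All forms give I(X;Y) = 0.0184 dits. ✓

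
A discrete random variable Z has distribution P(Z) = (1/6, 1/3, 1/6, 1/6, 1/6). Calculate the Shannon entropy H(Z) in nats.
1.5607 nats

Shannon entropy is H(X) = -Σ p(x) log p(x).

For P = (1/6, 1/3, 1/6, 1/6, 1/6):
H = -1/6 × log_e(1/6) -1/3 × log_e(1/3) -1/6 × log_e(1/6) -1/6 × log_e(1/6) -1/6 × log_e(1/6)
H = 1.5607 nats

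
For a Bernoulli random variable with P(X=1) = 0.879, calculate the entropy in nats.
0.3689 nats

The binary entropy function is:
H(p) = -p log(p) - (1-p) log(1-p)

H(0.879) = -0.879 × log_e(0.879) - 0.121 × log_e(0.121)
H(0.879) = 0.3689 nats

Note: Binary entropy is maximized at p=0.5 (H=1 bit) and minimized at p=0 or p=1 (H=0).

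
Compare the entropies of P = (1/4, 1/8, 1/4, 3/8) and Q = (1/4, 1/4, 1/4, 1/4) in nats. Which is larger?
Q

Computing entropies in nats:
H(P) = 1.3209
H(Q) = 1.3863

Distribution Q has higher entropy.

Intuition: The distribution closer to uniform (more spread out) has higher entropy.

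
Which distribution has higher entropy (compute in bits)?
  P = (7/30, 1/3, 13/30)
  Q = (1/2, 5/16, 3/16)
P

Computing entropies in bits:
H(P) = 1.5410
H(Q) = 1.4772

Distribution P has higher entropy.

Intuition: The distribution closer to uniform (more spread out) has higher entropy.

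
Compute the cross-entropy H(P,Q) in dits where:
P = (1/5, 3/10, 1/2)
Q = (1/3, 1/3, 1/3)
0.4771 dits

Cross-entropy: H(P,Q) = -Σ p(x) log q(x)

Alternatively: H(P,Q) = H(P) + D_KL(P||Q)
H(P) = 0.4472 dits
D_KL(P||Q) = 0.0299 dits

H(P,Q) = 0.4472 + 0.0299 = 0.4771 dits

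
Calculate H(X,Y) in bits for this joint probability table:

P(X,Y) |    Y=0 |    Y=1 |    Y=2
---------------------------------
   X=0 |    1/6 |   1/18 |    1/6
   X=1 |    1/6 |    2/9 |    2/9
2.4886 bits

Joint entropy is H(X,Y) = -Σ_{x,y} p(x,y) log p(x,y).

Summing over all non-zero entries:
H(X,Y) = -[1/6·log_2(1/6) + 1/18·log_2(1/18) + 1/6·log_2(1/6) + 1/6·log_2(1/6) + 2/9·log_2(2/9) + 2/9·log_2(2/9)]
H(X,Y) = 2.4886 bits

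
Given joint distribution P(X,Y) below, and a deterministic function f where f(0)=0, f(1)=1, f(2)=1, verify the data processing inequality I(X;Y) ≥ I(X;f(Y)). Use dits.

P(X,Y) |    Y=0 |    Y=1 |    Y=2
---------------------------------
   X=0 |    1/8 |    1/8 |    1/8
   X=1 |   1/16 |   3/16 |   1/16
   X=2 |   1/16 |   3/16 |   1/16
I(X;Y) = 0.0147, I(X;f(Y)) = 0.0047, inequality holds: 0.0147 ≥ 0.0047

Data Processing Inequality: For any Markov chain X → Y → Z, we have I(X;Y) ≥ I(X;Z).

Here Z = f(Y) is a deterministic function of Y, forming X → Y → Z.

Original I(X;Y) = 0.0147 dits

After applying f:
P(X,Z) where Z=f(Y):
- P(X,Z=0) = P(X,Y=0)
- P(X,Z=1) = P(X,Y=1) + P(X,Y=2)

I(X;Z) = I(X;f(Y)) = 0.0047 dits

Verification: 0.0147 ≥ 0.0047 ✓

Information cannot be created by processing; the function f can only lose information about X.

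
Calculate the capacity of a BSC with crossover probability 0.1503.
0.3894 bits

For a binary symmetric channel (BSC) with error probability p:
Capacity C = 1 - H(p) bits per symbol

where H(p) = -p log₂(p) - (1-p) log₂(1-p) is the binary entropy function.

H(0.1503) = 0.6106 bits
C = 1 - 0.6106 = 0.3894 bits per symbol

This means we can reliably transmit up to 0.3894 bits of information per channel use.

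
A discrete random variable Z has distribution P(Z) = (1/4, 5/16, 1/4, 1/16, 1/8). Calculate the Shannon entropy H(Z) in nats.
1.4898 nats

Shannon entropy is H(X) = -Σ p(x) log p(x).

For P = (1/4, 5/16, 1/4, 1/16, 1/8):
H = -1/4 × log_e(1/4) -5/16 × log_e(5/16) -1/4 × log_e(1/4) -1/16 × log_e(1/16) -1/8 × log_e(1/8)
H = 1.4898 nats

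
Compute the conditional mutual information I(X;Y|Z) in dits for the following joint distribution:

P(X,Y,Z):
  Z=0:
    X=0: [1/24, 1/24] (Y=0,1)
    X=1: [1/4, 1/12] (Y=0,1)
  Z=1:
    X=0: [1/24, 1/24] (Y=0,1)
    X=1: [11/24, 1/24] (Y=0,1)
0.0206 dits

Conditional mutual information: I(X;Y|Z) = H(X|Z) + H(Y|Z) - H(X,Y|Z)

H(Z) = 0.2950
H(X,Z) = 0.4894 → H(X|Z) = 0.1944
H(Y,Z) = 0.5094 → H(Y|Z) = 0.2144
H(X,Y,Z) = 0.6833 → H(X,Y|Z) = 0.3883

I(X;Y|Z) = 0.1944 + 0.2144 - 0.3883 = 0.0206 dits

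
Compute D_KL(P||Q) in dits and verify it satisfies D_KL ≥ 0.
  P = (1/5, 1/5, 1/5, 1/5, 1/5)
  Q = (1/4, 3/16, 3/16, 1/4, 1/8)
0.0133 dits

KL divergence satisfies the Gibbs inequality: D_KL(P||Q) ≥ 0 for all distributions P, Q.

D_KL(P||Q) = Σ p(x) log(p(x)/q(x))
Term by term:
  x=0: 1/5 × log_10[(1/5)/(1/4)] = -0.0194
  x=1: 1/5 × log_10[(1/5)/(3/16)] = 0.0056
  x=2: 1/5 × log_10[(1/5)/(3/16)] = 0.0056
  x=3: 1/5 × log_10[(1/5)/(1/4)] = -0.0194
  x=4: 1/5 × log_10[(1/5)/(1/8)] = 0.0408
D_KL(P||Q) = 0.0133 dits

D_KL(P||Q) = 0.0133 ≥ 0 ✓

This non-negativity is a fundamental property: relative entropy cannot be negative because it measures how different Q is from P.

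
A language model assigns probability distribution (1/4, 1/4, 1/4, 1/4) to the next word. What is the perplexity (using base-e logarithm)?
4.0000

Perplexity is e^H (or exp(H) for natural log).

First, H = -Σ p log p = 1.3863 nats
Perplexity = e^1.3863 = 4.0000

Interpretation: The model's uncertainty is equivalent to choosing uniformly among 4.0 options.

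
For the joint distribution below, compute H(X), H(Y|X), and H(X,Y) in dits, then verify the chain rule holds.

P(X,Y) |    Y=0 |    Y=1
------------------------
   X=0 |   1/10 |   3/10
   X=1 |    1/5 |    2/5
H(X,Y) = 0.5558, H(X) = 0.2923, H(Y|X) = 0.2635 (all in dits)

Chain rule: H(X,Y) = H(X) + H(Y|X)

Left side — joint entropy directly:
H(X,Y) = -Σ p(x,y) log p(x,y) = 0.5558 dits

Right side — compute H(Y|X) from the conditional distributions:
P(X) = (2/5, 3/5), so H(X) = 0.2923 dits
H(Y|X) = Σ_x P(X=x) · H(Y|X=x):
  P(Y|X=0) = (1/4, 3/4), H(Y|X=0) = 0.2442, weight P(X=0) = 2/5
  P(Y|X=1) = (1/3, 2/3), H(Y|X=1) = 0.2764, weight P(X=1) = 3/5
H(Y|X) = 0.2635 dits

H(X) + H(Y|X) = 0.2923 + 0.2635 = 0.5558 dits

Both sides equal 0.5558 dits. ✓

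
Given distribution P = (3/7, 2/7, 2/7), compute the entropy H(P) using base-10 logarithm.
0.4686 dits

Shannon entropy is H(X) = -Σ p(x) log p(x).

For P = (3/7, 2/7, 2/7):
H = -3/7 × log_10(3/7) -2/7 × log_10(2/7) -2/7 × log_10(2/7)
H = 0.4686 dits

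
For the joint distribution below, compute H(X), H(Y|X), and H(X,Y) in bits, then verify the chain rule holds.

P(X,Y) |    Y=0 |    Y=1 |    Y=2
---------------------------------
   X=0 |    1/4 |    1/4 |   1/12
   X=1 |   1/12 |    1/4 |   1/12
H(X,Y) = 2.3962, H(X) = 0.9799, H(Y|X) = 1.4164 (all in bits)

Chain rule: H(X,Y) = H(X) + H(Y|X)

Left side — joint entropy directly:
H(X,Y) = -Σ p(x,y) log p(x,y) = 2.3962 bits

Right side — compute H(Y|X) from the conditional distributions:
P(X) = (7/12, 5/12), so H(X) = 0.9799 bits
H(Y|X) = Σ_x P(X=x) · H(Y|X=x):
  P(Y|X=0) = (3/7, 3/7, 1/7), H(Y|X=0) = 1.4488, weight P(X=0) = 7/12
  P(Y|X=1) = (1/5, 3/5, 1/5), H(Y|X=1) = 1.3710, weight P(X=1) = 5/12
H(Y|X) = 1.4164 bits

H(X) + H(Y|X) = 0.9799 + 1.4164 = 2.3962 bits

Both sides equal 2.3962 bits. ✓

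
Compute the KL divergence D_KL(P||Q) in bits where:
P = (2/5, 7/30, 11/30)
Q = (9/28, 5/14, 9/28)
0.0526 bits

KL divergence: D_KL(P||Q) = Σ p(x) log(p(x)/q(x))

Computing term by term:
  x=0: 2/5 × log_2[(2/5)/(9/28)] = 2/5 × 0.3155 = 0.1262
  x=1: 7/30 × log_2[(7/30)/(5/14)] = 7/30 × -0.6141 = -0.1433
  x=2: 11/30 × log_2[(11/30)/(9/28)] = 11/30 × 0.1900 = 0.0697

D_KL(P||Q) = 0.0526 bits

Note: KL divergence is always non-negative and equals 0 iff P = Q.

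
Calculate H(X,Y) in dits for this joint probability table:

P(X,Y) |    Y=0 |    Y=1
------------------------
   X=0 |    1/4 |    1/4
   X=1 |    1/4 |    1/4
0.6021 dits

Joint entropy is H(X,Y) = -Σ_{x,y} p(x,y) log p(x,y).

Summing over all non-zero entries:
H(X,Y) = -[1/4·log_10(1/4) + 1/4·log_10(1/4) + 1/4·log_10(1/4) + 1/4·log_10(1/4)]
H(X,Y) = 0.6021 dits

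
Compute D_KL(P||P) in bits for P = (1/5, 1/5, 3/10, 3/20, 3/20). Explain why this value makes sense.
0.0000 bits

KL divergence satisfies the Gibbs inequality: D_KL(P||Q) ≥ 0 for all distributions P, Q.

D_KL(P||Q) = Σ p(x) log(p(x)/q(x))
Each term is p(x) × log_2(p(x)/p(x)) = p(x) × log_2(1) = 0, so the sum is 0.
D_KL(P||Q) = 0.0000 bits

When P = Q, the KL divergence is exactly 0, as there is no 'divergence' between identical distributions.

This non-negativity is a fundamental property: relative entropy cannot be negative because it measures how different Q is from P.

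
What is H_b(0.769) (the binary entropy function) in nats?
0.5405 nats

The binary entropy function is:
H(p) = -p log(p) - (1-p) log(1-p)

H(0.769) = -0.769 × log_e(0.769) - 0.231 × log_e(0.231)
H(0.769) = 0.5405 nats

Note: Binary entropy is maximized at p=0.5 (H=1 bit) and minimized at p=0 or p=1 (H=0).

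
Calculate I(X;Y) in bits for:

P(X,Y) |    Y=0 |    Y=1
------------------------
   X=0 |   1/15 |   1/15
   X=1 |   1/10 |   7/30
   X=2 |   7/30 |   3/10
0.0165 bits

Mutual information: I(X;Y) = H(X) + H(Y) - H(X,Y)

Marginals:
P(X) = (2/15, 1/3, 8/15), H(X) = 1.3996 bits
P(Y) = (2/5, 3/5), H(Y) = 0.9710 bits

Joint entropy: H(X,Y) = 2.3540 bits

I(X;Y) = 1.3996 + 0.9710 - 2.3540 = 0.0165 bits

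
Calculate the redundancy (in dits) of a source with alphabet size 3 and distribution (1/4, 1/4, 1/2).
0.0256 dits

Redundancy measures how far a source is from maximum entropy:
R = H_max - H(X)

Maximum entropy for 3 symbols: H_max = log_10(3) = 0.4771 dits
Actual entropy: H(X) = 0.4515 dits
Redundancy: R = 0.4771 - 0.4515 = 0.0256 dits

This redundancy represents potential for compression: the source could be compressed by 0.0256 dits per symbol.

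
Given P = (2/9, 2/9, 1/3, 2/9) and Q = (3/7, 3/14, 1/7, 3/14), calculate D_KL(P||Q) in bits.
0.2202 bits

KL divergence: D_KL(P||Q) = Σ p(x) log(p(x)/q(x))

Computing term by term:
  x=0: 2/9 × log_2[(2/9)/(3/7)] = 2/9 × -0.9475 = -0.2106
  x=1: 2/9 × log_2[(2/9)/(3/14)] = 2/9 × 0.0525 = 0.0117
  x=2: 1/3 × log_2[(1/3)/(1/7)] = 1/3 × 1.2224 = 0.4075
  x=3: 2/9 × log_2[(2/9)/(3/14)] = 2/9 × 0.0525 = 0.0117

D_KL(P||Q) = 0.2202 bits

Note: KL divergence is always non-negative and equals 0 iff P = Q.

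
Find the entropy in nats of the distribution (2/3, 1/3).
0.6365 nats

Shannon entropy is H(X) = -Σ p(x) log p(x).

For P = (2/3, 1/3):
H = -2/3 × log_e(2/3) -1/3 × log_e(1/3)
H = 0.6365 nats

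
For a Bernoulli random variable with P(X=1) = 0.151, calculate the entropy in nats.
0.4244 nats

The binary entropy function is:
H(p) = -p log(p) - (1-p) log(1-p)

H(0.151) = -0.151 × log_e(0.151) - 0.849 × log_e(0.849)
H(0.151) = 0.4244 nats

Note: Binary entropy is maximized at p=0.5 (H=1 bit) and minimized at p=0 or p=1 (H=0).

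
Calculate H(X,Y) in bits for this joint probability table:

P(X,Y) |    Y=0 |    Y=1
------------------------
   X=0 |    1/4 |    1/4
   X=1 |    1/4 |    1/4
2.0000 bits

Joint entropy is H(X,Y) = -Σ_{x,y} p(x,y) log p(x,y).

Summing over all non-zero entries:
H(X,Y) = -[1/4·log_2(1/4) + 1/4·log_2(1/4) + 1/4·log_2(1/4) + 1/4·log_2(1/4)]
H(X,Y) = 2.0000 bits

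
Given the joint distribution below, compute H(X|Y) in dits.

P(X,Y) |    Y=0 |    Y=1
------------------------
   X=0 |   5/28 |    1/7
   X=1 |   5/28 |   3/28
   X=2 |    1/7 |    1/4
0.4621 dits

Using the chain rule: H(X|Y) = H(X,Y) - H(Y)

First, compute H(X,Y) = 0.7631 dits

Marginal P(Y) = (1/2, 1/2)
H(Y) = 0.3010 dits

H(X|Y) = H(X,Y) - H(Y) = 0.7631 - 0.3010 = 0.4621 dits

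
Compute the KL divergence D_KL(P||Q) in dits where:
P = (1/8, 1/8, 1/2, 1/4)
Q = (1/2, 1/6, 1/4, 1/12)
0.1789 dits

KL divergence: D_KL(P||Q) = Σ p(x) log(p(x)/q(x))

Computing term by term:
  x=0: 1/8 × log_10[(1/8)/(1/2)] = 1/8 × -0.6021 = -0.0753
  x=1: 1/8 × log_10[(1/8)/(1/6)] = 1/8 × -0.1249 = -0.0156
  x=2: 1/2 × log_10[(1/2)/(1/4)] = 1/2 × 0.3010 = 0.1505
  x=3: 1/4 × log_10[(1/4)/(1/12)] = 1/4 × 0.4771 = 0.1193

D_KL(P||Q) = 0.1789 dits

Note: KL divergence is always non-negative and equals 0 iff P = Q.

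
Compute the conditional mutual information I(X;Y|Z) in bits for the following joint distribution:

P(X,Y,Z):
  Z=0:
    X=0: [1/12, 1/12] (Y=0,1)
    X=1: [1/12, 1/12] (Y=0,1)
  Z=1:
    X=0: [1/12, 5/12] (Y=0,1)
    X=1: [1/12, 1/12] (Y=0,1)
0.0492 bits

Conditional mutual information: I(X;Y|Z) = H(X|Z) + H(Y|Z) - H(X,Y|Z)

H(Z) = 0.9183
H(X,Z) = 1.7925 → H(X|Z) = 0.8742
H(Y,Z) = 1.7925 → H(Y|Z) = 0.8742
H(X,Y,Z) = 2.6175 → H(X,Y|Z) = 1.6992

I(X;Y|Z) = 0.8742 + 0.8742 - 1.6992 = 0.0492 bits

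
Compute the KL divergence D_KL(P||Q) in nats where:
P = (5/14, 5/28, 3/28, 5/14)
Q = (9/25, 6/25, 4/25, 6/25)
0.0434 nats

KL divergence: D_KL(P||Q) = Σ p(x) log(p(x)/q(x))

Computing term by term:
  x=0: 5/14 × log_e[(5/14)/(9/25)] = 5/14 × -0.0080 = -0.0028
  x=1: 5/28 × log_e[(5/28)/(6/25)] = 5/28 × -0.2957 = -0.0528
  x=2: 3/28 × log_e[(3/28)/(4/25)] = 3/28 × -0.4010 = -0.0430
  x=3: 5/14 × log_e[(5/14)/(6/25)] = 5/14 × 0.3975 = 0.1420

D_KL(P||Q) = 0.0434 nats

Note: KL divergence is always non-negative and equals 0 iff P = Q.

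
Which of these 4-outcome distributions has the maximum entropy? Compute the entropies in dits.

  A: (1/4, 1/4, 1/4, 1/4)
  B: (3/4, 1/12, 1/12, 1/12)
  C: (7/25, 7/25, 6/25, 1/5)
A

For a discrete distribution over n outcomes, entropy is maximized by the uniform distribution.

Computing entropies:
H(A) = 0.6021 dits
H(B) = 0.3635 dits
H(C) = 0.5981 dits

The uniform distribution (where all probabilities equal 1/4) achieves the maximum entropy of log_10(4) = 0.6021 dits.

Distribution A has the highest entropy.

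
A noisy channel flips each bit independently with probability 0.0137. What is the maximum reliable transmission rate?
0.8956 bits

For a binary symmetric channel (BSC) with error probability p:
Capacity C = 1 - H(p) bits per symbol

where H(p) = -p log₂(p) - (1-p) log₂(1-p) is the binary entropy function.

H(0.0137) = 0.1044 bits
C = 1 - 0.1044 = 0.8956 bits per symbol

This means we can reliably transmit up to 0.8956 bits of information per channel use.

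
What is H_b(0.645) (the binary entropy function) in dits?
0.2825 dits

The binary entropy function is:
H(p) = -p log(p) - (1-p) log(1-p)

H(0.645) = -0.645 × log_10(0.645) - 0.355 × log_10(0.355)
H(0.645) = 0.2825 dits

Note: Binary entropy is maximized at p=0.5 (H=1 bit) and minimized at p=0 or p=1 (H=0).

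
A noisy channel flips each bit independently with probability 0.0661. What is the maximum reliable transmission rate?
0.6488 bits

For a binary symmetric channel (BSC) with error probability p:
Capacity C = 1 - H(p) bits per symbol

where H(p) = -p log₂(p) - (1-p) log₂(1-p) is the binary entropy function.

H(0.0661) = 0.3512 bits
C = 1 - 0.3512 = 0.6488 bits per symbol

This means we can reliably transmit up to 0.6488 bits of information per channel use.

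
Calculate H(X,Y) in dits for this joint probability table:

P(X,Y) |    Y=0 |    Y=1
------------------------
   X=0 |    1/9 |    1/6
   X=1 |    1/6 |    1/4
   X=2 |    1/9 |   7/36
0.7602 dits

Joint entropy is H(X,Y) = -Σ_{x,y} p(x,y) log p(x,y).

Summing over all non-zero entries:
H(X,Y) = -[1/9·log_10(1/9) + 1/6·log_10(1/6) + 1/6·log_10(1/6) + 1/4·log_10(1/4) + 1/9·log_10(1/9) + 7/36·log_10(7/36)]
H(X,Y) = 0.7602 dits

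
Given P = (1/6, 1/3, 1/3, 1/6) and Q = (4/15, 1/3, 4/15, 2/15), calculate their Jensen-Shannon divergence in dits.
0.0037 dits

Jensen-Shannon divergence is:
JSD(P||Q) = 0.5 × D_KL(P||M) + 0.5 × D_KL(Q||M)
where M = 0.5 × (P + Q) is the mixture distribution.

M = 0.5 × (1/6, 1/3, 1/3, 1/6) + 0.5 × (4/15, 1/3, 4/15, 2/15) = (0.216667, 1/3, 3/10, 3/20)

D_KL(P||M) = 0.0039 dits
D_KL(Q||M) = 0.0036 dits

JSD(P||Q) = 0.5 × 0.0039 + 0.5 × 0.0036 = 0.0037 dits

Unlike KL divergence, JSD is symmetric and bounded: 0 ≤ JSD ≤ log(2).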